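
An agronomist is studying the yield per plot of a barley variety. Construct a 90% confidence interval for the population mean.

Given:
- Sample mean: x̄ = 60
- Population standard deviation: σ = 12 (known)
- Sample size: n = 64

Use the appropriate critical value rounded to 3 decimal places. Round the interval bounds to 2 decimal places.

The population standard deviation σ is known, so use a z-interval (standard normal critical value).

For 90% confidence, z* = 1.645 (from standard normal table)

Standard error: SE = σ/√n = 12/√64 = 1.500000

Margin of error: E = z* × SE = 1.645 × 1.500000 = 2.4675

Z-interval: x̄ ± E = 60 ± 2.4675 = (57.5325, 62.4675)

Rounded to 2 decimal places:

(57.53, 62.47)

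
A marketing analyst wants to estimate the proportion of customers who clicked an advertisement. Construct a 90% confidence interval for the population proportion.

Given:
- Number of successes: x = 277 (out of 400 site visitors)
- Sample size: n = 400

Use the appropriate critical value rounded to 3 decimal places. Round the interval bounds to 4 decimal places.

Sample proportion: p̂ = 277/400 = 0.692500

Check conditions for normal approximation:
  np̂ = 277 ≥ 10 ✓
  n(1-p̂) = 123 ≥ 10 ✓

The sample is large enough, so use a z-interval (normal approximation) for the proportion.

For 90% confidence, z* = 1.645 (from standard normal table)

Standard error: SE = √(p̂(1-p̂)/n) = √(0.692500×0.307500/400) = 0.02307291

Margin of error: E = z* × SE = 1.645 × 0.02307291 = 0.037955

Z-interval: p̂ ± E = 0.692500 ± 0.037955 = (0.654545, 0.730455)

Rounded to 4 decimal places:

(0.6545, 0.7305)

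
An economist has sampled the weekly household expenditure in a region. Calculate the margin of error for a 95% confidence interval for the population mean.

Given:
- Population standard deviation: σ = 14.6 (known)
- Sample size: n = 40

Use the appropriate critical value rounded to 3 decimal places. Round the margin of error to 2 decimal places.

The population standard deviation σ is known, so use the z-interval margin of error formula.

For 95% confidence, z* = 1.96 (from standard normal table)

Margin of error formula for z-interval: E = z* × σ/√n

E = 1.96 × 14.6/√40
  = 1.96 × 2.308463
  = 4.5246

Rounded to 2 decimal places:

4.52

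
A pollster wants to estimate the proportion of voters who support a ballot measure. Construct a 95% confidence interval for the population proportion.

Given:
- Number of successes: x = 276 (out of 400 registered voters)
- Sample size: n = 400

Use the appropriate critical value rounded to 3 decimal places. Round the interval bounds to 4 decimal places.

Sample proportion: p̂ = 276/400 = 0.690000

Check conditions for normal approximation:
  np̂ = 276 ≥ 10 ✓
  n(1-p̂) = 124 ≥ 10 ✓

The sample is large enough, so use a z-interval (normal approximation) for the proportion.

For 95% confidence, z* = 1.96 (from standard normal table)

Standard error: SE = √(p̂(1-p̂)/n) = √(0.690000×0.310000/400) = 0.02312466

Margin of error: E = z* × SE = 1.96 × 0.02312466 = 0.045324

Z-interval: p̂ ± E = 0.690000 ± 0.045324 = (0.644676, 0.735324)

Rounded to 4 decimal places:

(0.6447, 0.7353)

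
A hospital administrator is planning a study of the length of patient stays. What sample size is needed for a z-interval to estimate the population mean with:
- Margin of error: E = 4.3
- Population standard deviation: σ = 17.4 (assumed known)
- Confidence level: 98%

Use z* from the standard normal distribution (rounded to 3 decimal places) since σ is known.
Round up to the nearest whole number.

Using z* since population σ is known (z-interval formula).

For 98% confidence, z* = 2.326 (from standard normal table)

Sample size formula for z-interval: n = (z*σ/E)²

n = (2.326 × 17.4 / 4.3)²
  = (9.412186)²
  = 88.5892

Round up to the nearest whole number: n = 89

89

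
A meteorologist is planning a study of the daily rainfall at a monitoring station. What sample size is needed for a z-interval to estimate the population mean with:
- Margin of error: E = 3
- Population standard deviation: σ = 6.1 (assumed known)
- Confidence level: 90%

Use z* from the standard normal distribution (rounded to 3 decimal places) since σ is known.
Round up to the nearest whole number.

Using z* since population σ is known (z-interval formula).

For 90% confidence, z* = 1.645 (from standard normal table)

Sample size formula for z-interval: n = (z*σ/E)²

n = (1.645 × 6.1 / 3)²
  = (3.344833)²
  = 11.1879

Round up to the nearest whole number: n = 12

12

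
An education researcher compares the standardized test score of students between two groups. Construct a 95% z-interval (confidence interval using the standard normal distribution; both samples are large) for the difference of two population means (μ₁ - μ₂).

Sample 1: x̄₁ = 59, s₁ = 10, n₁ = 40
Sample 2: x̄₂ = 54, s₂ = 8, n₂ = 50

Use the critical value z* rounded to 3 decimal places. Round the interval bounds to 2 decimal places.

Both samples are large (n₁ = 40 ≥ 30, n₂ = 50 ≥ 30), so a z-interval for the difference of means applies.

Point estimate: x̄₁ - x̄₂ = 59 - 54 = 5

Standard error: SE = √(s₁²/n₁ + s₂²/n₂)
= √(10²/40 + 8²/50)
= √(2.500000 + 1.280000)
= 1.944222

For 95% confidence, z* = 1.96 (from standard normal table)
Margin of error: E = z* × SE = 1.96 × 1.944222 = 3.8107

Z-interval: (x̄₁ - x̄₂) ± E = 5 ± 3.8107 = (1.1893, 8.8107)

Rounded to 2 decimal places:

(1.19, 8.81)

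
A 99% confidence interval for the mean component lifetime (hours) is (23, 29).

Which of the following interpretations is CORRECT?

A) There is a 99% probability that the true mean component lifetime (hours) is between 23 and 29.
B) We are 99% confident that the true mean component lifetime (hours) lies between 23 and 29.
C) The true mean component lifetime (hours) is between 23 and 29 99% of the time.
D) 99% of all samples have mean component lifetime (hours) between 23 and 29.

A confidence interval represents our confidence in the procedure, not a probability statement about the parameter.

Key concept: If we repeated this sampling process many times and computed a 99% CI each time, about 99% of those intervals would contain the true population parameter.

For this specific interval (23, 29):
- Midpoint (point estimate): 26
- Margin of error: 3

The correct interpretation is the one stating confidence that the true parameter lies in the interval — option B.

B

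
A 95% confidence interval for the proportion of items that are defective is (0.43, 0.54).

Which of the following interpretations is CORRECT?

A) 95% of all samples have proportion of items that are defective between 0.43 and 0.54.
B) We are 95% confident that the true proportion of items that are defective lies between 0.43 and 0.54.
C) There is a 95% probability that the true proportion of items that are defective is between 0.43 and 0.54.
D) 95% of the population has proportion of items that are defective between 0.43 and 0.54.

A confidence interval represents our confidence in the procedure, not a probability statement about the parameter.

Key concept: If we repeated this sampling process many times and computed a 95% CI each time, about 95% of those intervals would contain the true population parameter.

For this specific interval (0.43, 0.54):
- Midpoint (point estimate): 0.485
- Margin of error: 0.055

The correct interpretation is the one stating confidence that the true parameter lies in the interval — option B.

B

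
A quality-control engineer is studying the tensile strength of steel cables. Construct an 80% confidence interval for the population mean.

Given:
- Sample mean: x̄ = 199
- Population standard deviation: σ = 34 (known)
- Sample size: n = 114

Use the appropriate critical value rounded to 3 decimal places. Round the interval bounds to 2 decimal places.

The population standard deviation σ is known, so use a z-interval (standard normal critical value).

For 80% confidence, z* = 1.282 (from standard normal table)

Standard error: SE = σ/√n = 34/√114 = 3.184392

Margin of error: E = z* × SE = 1.282 × 3.184392 = 4.0824

Z-interval: x̄ ± E = 199 ± 4.0824 = (194.9176, 203.0824)

Rounded to 2 decimal places:

(194.92, 203.08)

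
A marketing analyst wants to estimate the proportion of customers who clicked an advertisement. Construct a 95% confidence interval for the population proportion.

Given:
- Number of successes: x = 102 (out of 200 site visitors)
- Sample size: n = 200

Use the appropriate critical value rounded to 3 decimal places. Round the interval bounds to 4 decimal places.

Sample proportion: p̂ = 102/200 = 0.510000

Check conditions for normal approximation:
  np̂ = 102 ≥ 10 ✓
  n(1-p̂) = 98 ≥ 10 ✓

The sample is large enough, so use a z-interval (normal approximation) for the proportion.

For 95% confidence, z* = 1.96 (from standard normal table)

Standard error: SE = √(p̂(1-p̂)/n) = √(0.510000×0.490000/200) = 0.03534827

Margin of error: E = z* × SE = 1.96 × 0.03534827 = 0.069283

Z-interval: p̂ ± E = 0.510000 ± 0.069283 = (0.440717, 0.579283)

Rounded to 4 decimal places:

(0.4407, 0.5793)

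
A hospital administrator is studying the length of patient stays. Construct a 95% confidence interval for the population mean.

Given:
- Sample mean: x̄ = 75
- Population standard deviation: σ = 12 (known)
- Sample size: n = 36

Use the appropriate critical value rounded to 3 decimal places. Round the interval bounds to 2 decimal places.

The population standard deviation σ is known, so use a z-interval (standard normal critical value).

For 95% confidence, z* = 1.96 (from standard normal table)

Standard error: SE = σ/√n = 12/√36 = 2.000000

Margin of error: E = z* × SE = 1.96 × 2.000000 = 3.9200

Z-interval: x̄ ± E = 75 ± 3.9200 = (71.0800, 78.9200)

Rounded to 2 decimal places:

(71.08, 78.92)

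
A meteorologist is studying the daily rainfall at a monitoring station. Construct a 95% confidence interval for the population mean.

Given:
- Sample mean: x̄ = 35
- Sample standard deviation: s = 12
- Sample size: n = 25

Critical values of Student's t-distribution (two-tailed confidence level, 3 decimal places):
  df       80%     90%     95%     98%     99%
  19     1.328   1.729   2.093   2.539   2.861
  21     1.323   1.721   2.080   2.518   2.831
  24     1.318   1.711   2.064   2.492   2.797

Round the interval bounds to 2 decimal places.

The population standard deviation σ is unknown (only the sample standard deviation s is given), so use a t-interval with df = n - 1 = 25 - 1 = 24.

For 95% confidence with df = 24, t* = 2.064 (from t-table)

Standard error: SE = s/√n = 12/√25 = 2.400000

Margin of error: E = t* × SE = 2.064 × 2.400000 = 4.9536

T-interval: x̄ ± E = 35 ± 4.9536 = (30.0464, 39.9536)

Rounded to 2 decimal places:

(30.05, 39.95)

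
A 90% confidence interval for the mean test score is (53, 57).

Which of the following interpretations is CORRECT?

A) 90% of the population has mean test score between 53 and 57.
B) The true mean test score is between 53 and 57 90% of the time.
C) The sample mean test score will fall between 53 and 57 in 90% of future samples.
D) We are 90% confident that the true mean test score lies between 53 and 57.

A confidence interval represents our confidence in the procedure, not a probability statement about the parameter.

Key concept: If we repeated this sampling process many times and computed a 90% CI each time, about 90% of those intervals would contain the true population parameter.

For this specific interval (53, 57):
- Midpoint (point estimate): 55
- Margin of error: 2

The correct interpretation is the one stating confidence that the true parameter lies in the interval — option D.

D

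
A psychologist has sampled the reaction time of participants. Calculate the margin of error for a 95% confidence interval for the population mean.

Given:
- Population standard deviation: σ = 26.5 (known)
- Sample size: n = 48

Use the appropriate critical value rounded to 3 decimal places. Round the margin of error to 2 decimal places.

The population standard deviation σ is known, so use the z-interval margin of error formula.

For 95% confidence, z* = 1.96 (from standard normal table)

Margin of error formula for z-interval: E = z* × σ/√n

E = 1.96 × 26.5/√48
  = 1.96 × 3.824946
  = 7.4969

Rounded to 2 decimal places:

7.50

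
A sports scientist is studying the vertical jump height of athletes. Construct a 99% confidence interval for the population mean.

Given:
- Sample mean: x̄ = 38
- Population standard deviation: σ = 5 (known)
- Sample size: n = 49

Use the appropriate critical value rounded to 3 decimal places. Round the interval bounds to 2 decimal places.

The population standard deviation σ is known, so use a z-interval (standard normal critical value).

For 99% confidence, z* = 2.576 (from standard normal table)

Standard error: SE = σ/√n = 5/√49 = 0.714286

Margin of error: E = z* × SE = 2.576 × 0.714286 = 1.8400

Z-interval: x̄ ± E = 38 ± 1.8400 = (36.1600, 39.8400)

Rounded to 2 decimal places:

(36.16, 39.84)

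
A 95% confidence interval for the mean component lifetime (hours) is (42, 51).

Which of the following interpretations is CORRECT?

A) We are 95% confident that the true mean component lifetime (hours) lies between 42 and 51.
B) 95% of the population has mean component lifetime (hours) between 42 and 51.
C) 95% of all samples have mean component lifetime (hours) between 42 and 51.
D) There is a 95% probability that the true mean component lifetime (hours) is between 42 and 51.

A confidence interval represents our confidence in the procedure, not a probability statement about the parameter.

Key concept: If we repeated this sampling process many times and computed a 95% CI each time, about 95% of those intervals would contain the true population parameter.

For this specific interval (42, 51):
- Midpoint (point estimate): 46.5
- Margin of error: 4.5

The correct interpretation is the one stating confidence that the true parameter lies in the interval — option A.

A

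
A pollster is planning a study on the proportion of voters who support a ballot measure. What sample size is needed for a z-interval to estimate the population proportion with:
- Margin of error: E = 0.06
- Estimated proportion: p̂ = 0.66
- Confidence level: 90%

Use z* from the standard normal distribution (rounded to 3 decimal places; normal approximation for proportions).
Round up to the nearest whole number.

Using z* for proportion z-interval (normal approximation).

For 90% confidence, z* = 1.645 (from standard normal table)

Sample size formula for proportion z-interval: n = z*²p̂(1-p̂)/E²

n = 1.645² × 0.66 × 0.34 / 0.06²
  = 2.706025 × 0.2244 / 0.0036
  = 168.6756

Round up to the nearest whole number: n = 169

169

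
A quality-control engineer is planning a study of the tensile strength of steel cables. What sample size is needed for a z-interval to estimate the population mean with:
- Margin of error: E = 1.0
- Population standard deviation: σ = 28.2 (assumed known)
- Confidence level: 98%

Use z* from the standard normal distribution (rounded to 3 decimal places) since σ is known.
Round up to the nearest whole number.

Using z* since population σ is known (z-interval formula).

For 98% confidence, z* = 2.326 (from standard normal table)

Sample size formula for z-interval: n = (z*σ/E)²

n = (2.326 × 28.2 / 1.0)²
  = (65.593200)²
  = 4302.4679

Round up to the nearest whole number: n = 4303

4303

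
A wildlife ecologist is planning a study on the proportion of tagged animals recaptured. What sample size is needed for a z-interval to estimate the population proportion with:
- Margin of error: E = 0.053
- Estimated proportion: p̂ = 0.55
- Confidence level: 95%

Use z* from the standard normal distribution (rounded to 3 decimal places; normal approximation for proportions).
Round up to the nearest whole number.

Using z* for proportion z-interval (normal approximation).

For 95% confidence, z* = 1.96 (from standard normal table)

Sample size formula for proportion z-interval: n = z*²p̂(1-p̂)/E²

n = 1.96² × 0.55 × 0.45 / 0.053²
  = 3.8416 × 0.2475 / 0.002809
  = 338.4820

Round up to the nearest whole number: n = 339

339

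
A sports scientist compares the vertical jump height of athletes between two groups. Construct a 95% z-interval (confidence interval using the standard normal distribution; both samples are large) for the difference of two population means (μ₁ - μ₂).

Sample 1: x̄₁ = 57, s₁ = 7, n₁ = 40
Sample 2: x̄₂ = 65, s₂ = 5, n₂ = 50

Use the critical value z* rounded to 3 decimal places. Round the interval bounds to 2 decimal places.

Both samples are large (n₁ = 40 ≥ 30, n₂ = 50 ≥ 30), so a z-interval for the difference of means applies.

Point estimate: x̄₁ - x̄₂ = 57 - 65 = -8

Standard error: SE = √(s₁²/n₁ + s₂²/n₂)
= √(7²/40 + 5²/50)
= √(1.225000 + 0.500000)
= 1.313393

For 95% confidence, z* = 1.96 (from standard normal table)
Margin of error: E = z* × SE = 1.96 × 1.313393 = 2.5742

Z-interval: (x̄₁ - x̄₂) ± E = -8 ± 2.5742 = (-10.5742, -5.4258)

Rounded to 2 decimal places:

(-10.57, -5.43)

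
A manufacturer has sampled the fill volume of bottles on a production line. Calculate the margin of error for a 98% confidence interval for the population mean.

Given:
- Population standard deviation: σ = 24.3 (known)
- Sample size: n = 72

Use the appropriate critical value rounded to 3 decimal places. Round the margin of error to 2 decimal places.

The population standard deviation σ is known, so use the z-interval margin of error formula.

For 98% confidence, z* = 2.326 (from standard normal table)

Margin of error formula for z-interval: E = z* × σ/√n

E = 2.326 × 24.3/√72
  = 2.326 × 2.863782
  = 6.6612

Rounded to 2 decimal places:

6.66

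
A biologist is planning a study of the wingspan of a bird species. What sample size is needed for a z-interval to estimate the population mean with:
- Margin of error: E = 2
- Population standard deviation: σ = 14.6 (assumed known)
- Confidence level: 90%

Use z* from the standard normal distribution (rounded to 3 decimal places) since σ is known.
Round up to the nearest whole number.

Using z* since population σ is known (z-interval formula).

For 90% confidence, z* = 1.645 (from standard normal table)

Sample size formula for z-interval: n = (z*σ/E)²

n = (1.645 × 14.6 / 2)²
  = (12.008500)²
  = 144.2041

Round up to the nearest whole number: n = 145

145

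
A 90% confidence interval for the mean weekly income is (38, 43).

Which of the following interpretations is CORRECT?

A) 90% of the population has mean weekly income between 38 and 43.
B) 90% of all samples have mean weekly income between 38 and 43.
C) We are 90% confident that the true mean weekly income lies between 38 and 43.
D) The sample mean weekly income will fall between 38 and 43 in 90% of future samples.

A confidence interval represents our confidence in the procedure, not a probability statement about the parameter.

Key concept: If we repeated this sampling process many times and computed a 90% CI each time, about 90% of those intervals would contain the true population parameter.

For this specific interval (38, 43):
- Midpoint (point estimate): 40.5
- Margin of error: 2.5

The correct interpretation is the one stating confidence that the true parameter lies in the interval — option C.

C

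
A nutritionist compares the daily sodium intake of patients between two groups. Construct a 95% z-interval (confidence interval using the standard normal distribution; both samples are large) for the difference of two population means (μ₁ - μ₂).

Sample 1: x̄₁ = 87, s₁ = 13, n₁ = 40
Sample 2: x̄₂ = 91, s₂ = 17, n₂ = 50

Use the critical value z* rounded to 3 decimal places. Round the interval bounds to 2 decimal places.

Both samples are large (n₁ = 40 ≥ 30, n₂ = 50 ≥ 30), so a z-interval for the difference of means applies.

Point estimate: x̄₁ - x̄₂ = 87 - 91 = -4

Standard error: SE = √(s₁²/n₁ + s₂²/n₂)
= √(13²/40 + 17²/50)
= √(4.225000 + 5.780000)
= 3.163068

For 95% confidence, z* = 1.96 (from standard normal table)
Margin of error: E = z* × SE = 1.96 × 3.163068 = 6.1996

Z-interval: (x̄₁ - x̄₂) ± E = -4 ± 6.1996 = (-10.1996, 2.1996)

Rounded to 2 decimal places:

(-10.20, 2.20)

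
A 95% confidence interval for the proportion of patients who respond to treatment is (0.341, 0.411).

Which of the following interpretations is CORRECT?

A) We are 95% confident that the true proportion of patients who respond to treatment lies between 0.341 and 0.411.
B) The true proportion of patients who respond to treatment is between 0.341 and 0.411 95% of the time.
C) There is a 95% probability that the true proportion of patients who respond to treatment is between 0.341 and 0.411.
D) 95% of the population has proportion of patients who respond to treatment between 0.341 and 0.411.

A confidence interval represents our confidence in the procedure, not a probability statement about the parameter.

Key concept: If we repeated this sampling process many times and computed a 95% CI each time, about 95% of those intervals would contain the true population parameter.

For this specific interval (0.341, 0.411):
- Midpoint (point estimate): 0.376
- Margin of error: 0.035

The correct interpretation is the one stating confidence that the true parameter lies in the interval — option A.

A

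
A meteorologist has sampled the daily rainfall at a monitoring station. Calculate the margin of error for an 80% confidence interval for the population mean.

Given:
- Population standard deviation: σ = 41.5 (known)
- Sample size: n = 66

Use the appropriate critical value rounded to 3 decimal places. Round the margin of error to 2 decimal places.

The population standard deviation σ is known, so use the z-interval margin of error formula.

For 80% confidence, z* = 1.282 (from standard normal table)

Margin of error formula for z-interval: E = z* × σ/√n

E = 1.282 × 41.5/√66
  = 1.282 × 5.108297
  = 6.5488

Rounded to 2 decimal places:

6.55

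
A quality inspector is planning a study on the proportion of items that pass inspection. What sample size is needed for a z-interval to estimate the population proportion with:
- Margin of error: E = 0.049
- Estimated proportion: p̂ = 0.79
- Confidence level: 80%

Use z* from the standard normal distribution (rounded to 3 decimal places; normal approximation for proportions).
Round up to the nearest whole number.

Using z* for proportion z-interval (normal approximation).

For 80% confidence, z* = 1.282 (from standard normal table)

Sample size formula for proportion z-interval: n = z*²p̂(1-p̂)/E²

n = 1.282² × 0.79 × 0.21 / 0.049²
  = 1.643524 × 0.1659 / 0.002401
  = 113.5613

Round up to the nearest whole number: n = 114

114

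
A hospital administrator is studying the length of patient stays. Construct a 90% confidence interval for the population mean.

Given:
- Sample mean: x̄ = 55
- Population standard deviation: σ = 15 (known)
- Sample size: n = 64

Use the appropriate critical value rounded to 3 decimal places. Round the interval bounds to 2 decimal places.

The population standard deviation σ is known, so use a z-interval (standard normal critical value).

For 90% confidence, z* = 1.645 (from standard normal table)

Standard error: SE = σ/√n = 15/√64 = 1.875000

Margin of error: E = z* × SE = 1.645 × 1.875000 = 3.0844

Z-interval: x̄ ± E = 55 ± 3.0844 = (51.9156, 58.0844)

Rounded to 2 decimal places:

(51.92, 58.08)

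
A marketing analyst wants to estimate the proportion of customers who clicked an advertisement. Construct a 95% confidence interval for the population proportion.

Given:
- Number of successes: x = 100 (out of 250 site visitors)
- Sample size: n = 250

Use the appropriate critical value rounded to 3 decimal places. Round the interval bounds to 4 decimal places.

Sample proportion: p̂ = 100/250 = 0.400000

Check conditions for normal approximation:
  np̂ = 100 ≥ 10 ✓
  n(1-p̂) = 150 ≥ 10 ✓

The sample is large enough, so use a z-interval (normal approximation) for the proportion.

For 95% confidence, z* = 1.96 (from standard normal table)

Standard error: SE = √(p̂(1-p̂)/n) = √(0.400000×0.600000/250) = 0.03098387

Margin of error: E = z* × SE = 1.96 × 0.03098387 = 0.060728

Z-interval: p̂ ± E = 0.400000 ± 0.060728 = (0.339272, 0.460728)

Rounded to 4 decimal places:

(0.3393, 0.4607)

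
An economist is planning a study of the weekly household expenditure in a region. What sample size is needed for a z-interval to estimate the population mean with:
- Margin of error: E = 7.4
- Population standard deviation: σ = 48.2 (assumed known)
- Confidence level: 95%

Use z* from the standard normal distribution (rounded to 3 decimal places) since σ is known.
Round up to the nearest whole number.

Using z* since population σ is known (z-interval formula).

For 95% confidence, z* = 1.96 (from standard normal table)

Sample size formula for z-interval: n = (z*σ/E)²

n = (1.96 × 48.2 / 7.4)²
  = (12.766486)²
  = 162.9832

Round up to the nearest whole number: n = 163

163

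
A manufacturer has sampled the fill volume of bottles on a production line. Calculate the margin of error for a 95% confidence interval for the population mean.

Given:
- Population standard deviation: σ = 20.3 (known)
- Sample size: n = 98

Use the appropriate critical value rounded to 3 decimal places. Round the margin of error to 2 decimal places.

The population standard deviation σ is known, so use the z-interval margin of error formula.

For 95% confidence, z* = 1.96 (from standard normal table)

Margin of error formula for z-interval: E = z* × σ/√n

E = 1.96 × 20.3/√98
  = 1.96 × 2.050610
  = 4.0192

Rounded to 2 decimal places:

4.02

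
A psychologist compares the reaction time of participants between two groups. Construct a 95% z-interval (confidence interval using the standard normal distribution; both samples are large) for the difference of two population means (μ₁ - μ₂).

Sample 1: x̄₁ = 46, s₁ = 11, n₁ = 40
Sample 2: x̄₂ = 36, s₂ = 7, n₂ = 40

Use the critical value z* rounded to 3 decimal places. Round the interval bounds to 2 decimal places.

Both samples are large (n₁ = 40 ≥ 30, n₂ = 40 ≥ 30), so a z-interval for the difference of means applies.

Point estimate: x̄₁ - x̄₂ = 46 - 36 = 10

Standard error: SE = √(s₁²/n₁ + s₂²/n₂)
= √(11²/40 + 7²/40)
= √(3.025000 + 1.225000)
= 2.061553

For 95% confidence, z* = 1.96 (from standard normal table)
Margin of error: E = z* × SE = 1.96 × 2.061553 = 4.0406

Z-interval: (x̄₁ - x̄₂) ± E = 10 ± 4.0406 = (5.9594, 14.0406)

Rounded to 2 decimal places:

(5.96, 14.04)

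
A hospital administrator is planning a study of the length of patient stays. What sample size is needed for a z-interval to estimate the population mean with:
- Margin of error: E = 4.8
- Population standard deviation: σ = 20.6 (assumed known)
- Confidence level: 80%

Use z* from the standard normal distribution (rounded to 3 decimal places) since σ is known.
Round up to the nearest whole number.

Using z* since population σ is known (z-interval formula).

For 80% confidence, z* = 1.282 (from standard normal table)

Sample size formula for z-interval: n = (z*σ/E)²

n = (1.282 × 20.6 / 4.8)²
  = (5.501917)²
  = 30.2711

Round up to the nearest whole number: n = 31

31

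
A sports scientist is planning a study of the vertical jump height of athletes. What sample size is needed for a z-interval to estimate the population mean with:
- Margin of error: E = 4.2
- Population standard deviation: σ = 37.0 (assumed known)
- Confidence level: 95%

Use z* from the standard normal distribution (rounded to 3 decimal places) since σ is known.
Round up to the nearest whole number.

Using z* since population σ is known (z-interval formula).

For 95% confidence, z* = 1.96 (from standard normal table)

Sample size formula for z-interval: n = (z*σ/E)²

n = (1.96 × 37.0 / 4.2)²
  = (17.266667)²
  = 298.1378

Round up to the nearest whole number: n = 299

299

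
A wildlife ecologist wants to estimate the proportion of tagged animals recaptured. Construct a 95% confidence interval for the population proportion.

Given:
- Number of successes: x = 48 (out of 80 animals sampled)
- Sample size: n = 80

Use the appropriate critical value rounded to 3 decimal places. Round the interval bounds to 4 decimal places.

Sample proportion: p̂ = 48/80 = 0.600000

Check conditions for normal approximation:
  np̂ = 48 ≥ 10 ✓
  n(1-p̂) = 32 ≥ 10 ✓

The sample is large enough, so use a z-interval (normal approximation) for the proportion.

For 95% confidence, z* = 1.96 (from standard normal table)

Standard error: SE = √(p̂(1-p̂)/n) = √(0.600000×0.400000/80) = 0.05477226

Margin of error: E = z* × SE = 1.96 × 0.05477226 = 0.107354

Z-interval: p̂ ± E = 0.600000 ± 0.107354 = (0.492646, 0.707354)

Rounded to 4 decimal places:

(0.4926, 0.7074)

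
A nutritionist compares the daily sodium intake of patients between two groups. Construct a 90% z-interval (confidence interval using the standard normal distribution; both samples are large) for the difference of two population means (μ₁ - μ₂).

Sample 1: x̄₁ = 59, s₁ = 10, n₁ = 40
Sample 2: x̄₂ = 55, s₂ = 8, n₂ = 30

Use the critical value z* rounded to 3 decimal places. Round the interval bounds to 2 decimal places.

Both samples are large (n₁ = 40 ≥ 30, n₂ = 30 ≥ 30), so a z-interval for the difference of means applies.

Point estimate: x̄₁ - x̄₂ = 59 - 55 = 4

Standard error: SE = √(s₁²/n₁ + s₂²/n₂)
= √(10²/40 + 8²/30)
= √(2.500000 + 2.133333)
= 2.152518

For 90% confidence, z* = 1.645 (from standard normal table)
Margin of error: E = z* × SE = 1.645 × 2.152518 = 3.5409

Z-interval: (x̄₁ - x̄₂) ± E = 4 ± 3.5409 = (0.4591, 7.5409)

Rounded to 2 decimal places:

(0.46, 7.54)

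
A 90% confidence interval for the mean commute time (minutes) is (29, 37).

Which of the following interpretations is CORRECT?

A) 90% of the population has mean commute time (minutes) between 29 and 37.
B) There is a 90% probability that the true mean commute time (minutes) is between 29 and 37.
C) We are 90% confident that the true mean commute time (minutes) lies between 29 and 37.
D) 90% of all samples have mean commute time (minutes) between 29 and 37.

A confidence interval represents our confidence in the procedure, not a probability statement about the parameter.

Key concept: If we repeated this sampling process many times and computed a 90% CI each time, about 90% of those intervals would contain the true population parameter.

For this specific interval (29, 37):
- Midpoint (point estimate): 33
- Margin of error: 4

The correct interpretation is the one stating confidence that the true parameter lies in the interval — option C.

C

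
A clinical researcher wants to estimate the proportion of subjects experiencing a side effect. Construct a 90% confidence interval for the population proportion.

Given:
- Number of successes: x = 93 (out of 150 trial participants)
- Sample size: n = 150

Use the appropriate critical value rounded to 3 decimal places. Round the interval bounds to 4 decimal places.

Sample proportion: p̂ = 93/150 = 0.620000

Check conditions for normal approximation:
  np̂ = 93 ≥ 10 ✓
  n(1-p̂) = 57 ≥ 10 ✓

The sample is large enough, so use a z-interval (normal approximation) for the proportion.

For 90% confidence, z* = 1.645 (from standard normal table)

Standard error: SE = √(p̂(1-p̂)/n) = √(0.620000×0.380000/150) = 0.03963164

Margin of error: E = z* × SE = 1.645 × 0.03963164 = 0.065194

Z-interval: p̂ ± E = 0.620000 ± 0.065194 = (0.554806, 0.685194)

Rounded to 4 decimal places:

(0.5548, 0.6852)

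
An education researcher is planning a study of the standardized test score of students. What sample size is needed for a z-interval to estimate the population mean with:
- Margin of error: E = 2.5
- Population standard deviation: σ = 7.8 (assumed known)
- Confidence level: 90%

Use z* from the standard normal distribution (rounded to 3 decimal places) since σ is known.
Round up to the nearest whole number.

Using z* since population σ is known (z-interval formula).

For 90% confidence, z* = 1.645 (from standard normal table)

Sample size formula for z-interval: n = (z*σ/E)²

n = (1.645 × 7.8 / 2.5)²
  = (5.132400)²
  = 26.3415

Round up to the nearest whole number: n = 27

27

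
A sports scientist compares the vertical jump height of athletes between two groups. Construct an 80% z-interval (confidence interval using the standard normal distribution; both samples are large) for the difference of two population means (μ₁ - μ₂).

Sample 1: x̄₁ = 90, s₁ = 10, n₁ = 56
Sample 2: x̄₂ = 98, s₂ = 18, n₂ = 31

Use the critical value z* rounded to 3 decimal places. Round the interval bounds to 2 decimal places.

Both samples are large (n₁ = 56 ≥ 30, n₂ = 31 ≥ 30), so a z-interval for the difference of means applies.

Point estimate: x̄₁ - x̄₂ = 90 - 98 = -8

Standard error: SE = √(s₁²/n₁ + s₂²/n₂)
= √(10²/56 + 18²/31)
= √(1.785714 + 10.451613)
= 3.498189

For 80% confidence, z* = 1.282 (from standard normal table)
Margin of error: E = z* × SE = 1.282 × 3.498189 = 4.4847

Z-interval: (x̄₁ - x̄₂) ± E = -8 ± 4.4847 = (-12.4847, -3.5153)

Rounded to 2 decimal places:

(-12.48, -3.52)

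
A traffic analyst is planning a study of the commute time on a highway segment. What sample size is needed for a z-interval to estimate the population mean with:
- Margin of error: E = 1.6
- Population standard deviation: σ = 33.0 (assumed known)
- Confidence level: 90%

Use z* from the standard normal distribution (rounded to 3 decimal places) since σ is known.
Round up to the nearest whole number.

Using z* since population σ is known (z-interval formula).

For 90% confidence, z* = 1.645 (from standard normal table)

Sample size formula for z-interval: n = (z*σ/E)²

n = (1.645 × 33.0 / 1.6)²
  = (33.928125)²
  = 1151.1177

Round up to the nearest whole number: n = 1152

1152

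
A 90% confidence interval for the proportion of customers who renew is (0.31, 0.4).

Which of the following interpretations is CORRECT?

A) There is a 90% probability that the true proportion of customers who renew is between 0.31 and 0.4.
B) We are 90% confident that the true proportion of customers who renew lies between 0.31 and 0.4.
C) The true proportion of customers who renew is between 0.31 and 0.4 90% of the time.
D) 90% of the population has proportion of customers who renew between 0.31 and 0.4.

A confidence interval represents our confidence in the procedure, not a probability statement about the parameter.

Key concept: If we repeated this sampling process many times and computed a 90% CI each time, about 90% of those intervals would contain the true population parameter.

For this specific interval (0.31, 0.4):
- Midpoint (point estimate): 0.355
- Margin of error: 0.045

The correct interpretation is the one stating confidence that the true parameter lies in the interval — option B.

B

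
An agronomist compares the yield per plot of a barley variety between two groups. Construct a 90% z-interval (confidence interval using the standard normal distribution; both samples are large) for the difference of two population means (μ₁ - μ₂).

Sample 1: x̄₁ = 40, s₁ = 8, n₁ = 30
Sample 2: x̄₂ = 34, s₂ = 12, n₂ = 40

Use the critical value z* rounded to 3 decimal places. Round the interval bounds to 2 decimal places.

Both samples are large (n₁ = 30 ≥ 30, n₂ = 40 ≥ 30), so a z-interval for the difference of means applies.

Point estimate: x̄₁ - x̄₂ = 40 - 34 = 6

Standard error: SE = √(s₁²/n₁ + s₂²/n₂)
= √(8²/30 + 12²/40)
= √(2.133333 + 3.600000)
= 2.394438

For 90% confidence, z* = 1.645 (from standard normal table)
Margin of error: E = z* × SE = 1.645 × 2.394438 = 3.9389

Z-interval: (x̄₁ - x̄₂) ± E = 6 ± 3.9389 = (2.0611, 9.9389)

Rounded to 2 decimal places:

(2.06, 9.94)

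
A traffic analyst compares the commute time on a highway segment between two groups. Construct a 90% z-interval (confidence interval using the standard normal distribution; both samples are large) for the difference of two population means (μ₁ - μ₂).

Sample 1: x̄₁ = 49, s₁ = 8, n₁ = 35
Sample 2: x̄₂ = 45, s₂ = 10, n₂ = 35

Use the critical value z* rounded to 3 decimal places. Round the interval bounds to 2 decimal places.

Both samples are large (n₁ = 35 ≥ 30, n₂ = 35 ≥ 30), so a z-interval for the difference of means applies.

Point estimate: x̄₁ - x̄₂ = 49 - 45 = 4

Standard error: SE = √(s₁²/n₁ + s₂²/n₂)
= √(8²/35 + 10²/35)
= √(1.828571 + 2.857143)
= 2.164651

For 90% confidence, z* = 1.645 (from standard normal table)
Margin of error: E = z* × SE = 1.645 × 2.164651 = 3.5609

Z-interval: (x̄₁ - x̄₂) ± E = 4 ± 3.5609 = (0.4391, 7.5609)

Rounded to 2 decimal places:

(0.44, 7.56)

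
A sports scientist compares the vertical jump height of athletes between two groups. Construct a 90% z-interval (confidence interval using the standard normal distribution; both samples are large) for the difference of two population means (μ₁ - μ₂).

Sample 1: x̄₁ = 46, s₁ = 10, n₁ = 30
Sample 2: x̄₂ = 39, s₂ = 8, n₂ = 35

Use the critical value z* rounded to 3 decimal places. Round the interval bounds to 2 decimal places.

Both samples are large (n₁ = 30 ≥ 30, n₂ = 35 ≥ 30), so a z-interval for the difference of means applies.

Point estimate: x̄₁ - x̄₂ = 46 - 39 = 7

Standard error: SE = √(s₁²/n₁ + s₂²/n₂)
= √(10²/30 + 8²/35)
= √(3.333333 + 1.828571)
= 2.271983

For 90% confidence, z* = 1.645 (from standard normal table)
Margin of error: E = z* × SE = 1.645 × 2.271983 = 3.7374

Z-interval: (x̄₁ - x̄₂) ± E = 7 ± 3.7374 = (3.2626, 10.7374)

Rounded to 2 decimal places:

(3.26, 10.74)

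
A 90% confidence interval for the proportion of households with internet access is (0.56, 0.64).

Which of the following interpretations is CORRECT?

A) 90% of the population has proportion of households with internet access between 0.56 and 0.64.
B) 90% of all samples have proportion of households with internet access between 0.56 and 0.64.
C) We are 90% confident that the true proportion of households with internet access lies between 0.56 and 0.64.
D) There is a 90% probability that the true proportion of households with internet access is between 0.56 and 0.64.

A confidence interval represents our confidence in the procedure, not a probability statement about the parameter.

Key concept: If we repeated this sampling process many times and computed a 90% CI each time, about 90% of those intervals would contain the true population parameter.

For this specific interval (0.56, 0.64):
- Midpoint (point estimate): 0.6
- Margin of error: 0.04

The correct interpretation is the one stating confidence that the true parameter lies in the interval — option C.

C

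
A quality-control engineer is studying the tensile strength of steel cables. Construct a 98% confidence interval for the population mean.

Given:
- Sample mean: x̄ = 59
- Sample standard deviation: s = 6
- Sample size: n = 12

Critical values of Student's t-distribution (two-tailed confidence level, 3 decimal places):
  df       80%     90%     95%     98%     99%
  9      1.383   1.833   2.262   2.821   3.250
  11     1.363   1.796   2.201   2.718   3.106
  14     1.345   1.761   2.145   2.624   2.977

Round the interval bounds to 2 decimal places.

The population standard deviation σ is unknown (only the sample standard deviation s is given), so use a t-interval with df = n - 1 = 12 - 1 = 11.

For 98% confidence with df = 11, t* = 2.718 (from t-table)

Standard error: SE = s/√n = 6/√12 = 1.732051

Margin of error: E = t* × SE = 2.718 × 1.732051 = 4.7077

T-interval: x̄ ± E = 59 ± 4.7077 = (54.2923, 63.7077)

Rounded to 2 decimal places:

(54.29, 63.71)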